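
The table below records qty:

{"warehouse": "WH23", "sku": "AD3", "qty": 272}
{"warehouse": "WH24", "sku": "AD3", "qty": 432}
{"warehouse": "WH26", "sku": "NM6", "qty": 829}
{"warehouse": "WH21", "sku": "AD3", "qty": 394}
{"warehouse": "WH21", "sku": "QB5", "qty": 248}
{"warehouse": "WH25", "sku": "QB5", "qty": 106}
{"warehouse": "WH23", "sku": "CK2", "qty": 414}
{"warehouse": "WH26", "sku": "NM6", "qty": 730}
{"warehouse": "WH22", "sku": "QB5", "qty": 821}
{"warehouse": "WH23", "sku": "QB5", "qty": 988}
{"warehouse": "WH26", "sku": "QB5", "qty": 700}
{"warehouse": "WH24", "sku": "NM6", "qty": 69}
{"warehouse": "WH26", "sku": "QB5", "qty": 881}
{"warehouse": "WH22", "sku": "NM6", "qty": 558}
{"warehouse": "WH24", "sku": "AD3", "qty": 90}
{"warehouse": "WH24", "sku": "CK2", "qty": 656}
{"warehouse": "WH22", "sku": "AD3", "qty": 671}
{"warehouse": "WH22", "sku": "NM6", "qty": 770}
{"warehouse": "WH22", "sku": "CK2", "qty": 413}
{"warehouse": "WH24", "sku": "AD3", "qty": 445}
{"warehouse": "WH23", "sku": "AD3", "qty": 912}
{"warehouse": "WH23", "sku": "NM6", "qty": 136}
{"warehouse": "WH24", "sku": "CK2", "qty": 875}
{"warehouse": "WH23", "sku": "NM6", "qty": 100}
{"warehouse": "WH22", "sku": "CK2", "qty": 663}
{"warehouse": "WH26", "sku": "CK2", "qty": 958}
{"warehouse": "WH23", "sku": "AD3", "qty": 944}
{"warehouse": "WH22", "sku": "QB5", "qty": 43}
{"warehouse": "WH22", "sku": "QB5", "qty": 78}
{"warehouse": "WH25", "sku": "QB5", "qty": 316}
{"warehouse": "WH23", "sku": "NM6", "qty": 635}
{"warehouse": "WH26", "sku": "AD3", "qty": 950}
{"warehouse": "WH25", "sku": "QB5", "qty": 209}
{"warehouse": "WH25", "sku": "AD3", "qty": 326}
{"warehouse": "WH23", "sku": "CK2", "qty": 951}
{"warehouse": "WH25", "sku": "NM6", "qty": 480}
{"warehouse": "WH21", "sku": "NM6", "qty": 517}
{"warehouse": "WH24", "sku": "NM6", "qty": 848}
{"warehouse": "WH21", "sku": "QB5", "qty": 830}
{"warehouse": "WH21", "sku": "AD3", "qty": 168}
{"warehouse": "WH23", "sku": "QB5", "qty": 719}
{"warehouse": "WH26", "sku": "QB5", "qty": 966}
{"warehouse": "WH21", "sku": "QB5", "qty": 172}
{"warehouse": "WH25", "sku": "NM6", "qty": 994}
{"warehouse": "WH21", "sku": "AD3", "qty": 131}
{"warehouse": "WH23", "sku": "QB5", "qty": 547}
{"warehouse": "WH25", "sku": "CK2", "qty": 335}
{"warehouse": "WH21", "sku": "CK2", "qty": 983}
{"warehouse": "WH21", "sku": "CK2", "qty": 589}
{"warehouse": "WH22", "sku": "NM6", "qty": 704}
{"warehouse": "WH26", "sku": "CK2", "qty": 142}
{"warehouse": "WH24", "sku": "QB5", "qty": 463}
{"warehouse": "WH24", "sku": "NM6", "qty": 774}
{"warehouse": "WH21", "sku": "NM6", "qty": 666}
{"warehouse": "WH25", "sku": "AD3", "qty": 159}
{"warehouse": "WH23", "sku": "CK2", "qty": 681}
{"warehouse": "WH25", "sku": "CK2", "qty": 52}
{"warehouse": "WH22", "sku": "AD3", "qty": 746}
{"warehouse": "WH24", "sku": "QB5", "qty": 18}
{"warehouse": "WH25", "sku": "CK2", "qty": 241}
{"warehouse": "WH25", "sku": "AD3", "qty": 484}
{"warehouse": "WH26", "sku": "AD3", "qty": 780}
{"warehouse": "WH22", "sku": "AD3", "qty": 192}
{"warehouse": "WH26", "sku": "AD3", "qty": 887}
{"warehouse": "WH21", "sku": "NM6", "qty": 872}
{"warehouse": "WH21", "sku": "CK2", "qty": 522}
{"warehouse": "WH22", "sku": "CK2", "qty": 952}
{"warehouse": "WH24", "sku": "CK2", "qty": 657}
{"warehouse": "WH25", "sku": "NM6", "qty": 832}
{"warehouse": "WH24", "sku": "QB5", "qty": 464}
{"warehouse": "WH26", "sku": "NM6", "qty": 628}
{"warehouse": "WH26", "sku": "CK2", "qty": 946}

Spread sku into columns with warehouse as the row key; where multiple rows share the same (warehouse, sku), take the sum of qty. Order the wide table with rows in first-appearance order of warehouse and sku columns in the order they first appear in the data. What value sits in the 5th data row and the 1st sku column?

969

With rows in first-appearance order of warehouse, row 5 is warehouse=WH25. sku columns in first-appearance order: AD3, NM6, QB5, CK2; column 1 is AD3.
Long rows with warehouse=WH25, sku=AD3: 326 + 159 + 484 = 969.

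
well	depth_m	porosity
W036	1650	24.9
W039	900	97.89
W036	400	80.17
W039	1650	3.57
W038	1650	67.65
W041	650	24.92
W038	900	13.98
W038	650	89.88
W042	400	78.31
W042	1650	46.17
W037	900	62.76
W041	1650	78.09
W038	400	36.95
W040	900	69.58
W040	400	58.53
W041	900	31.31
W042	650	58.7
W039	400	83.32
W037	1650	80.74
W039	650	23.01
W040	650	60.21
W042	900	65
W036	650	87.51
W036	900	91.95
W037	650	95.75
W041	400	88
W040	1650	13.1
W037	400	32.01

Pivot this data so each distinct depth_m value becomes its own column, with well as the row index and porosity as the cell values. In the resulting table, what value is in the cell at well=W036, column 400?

80.17

Wide layout: rows indexed by well, columns are the 4 distinct depth_m values (1650, 900, 400, 650).
Cell (well=W036, depth_m=400) draws from the long row where well=W036 and depth_m=400, which has porosity=80.17.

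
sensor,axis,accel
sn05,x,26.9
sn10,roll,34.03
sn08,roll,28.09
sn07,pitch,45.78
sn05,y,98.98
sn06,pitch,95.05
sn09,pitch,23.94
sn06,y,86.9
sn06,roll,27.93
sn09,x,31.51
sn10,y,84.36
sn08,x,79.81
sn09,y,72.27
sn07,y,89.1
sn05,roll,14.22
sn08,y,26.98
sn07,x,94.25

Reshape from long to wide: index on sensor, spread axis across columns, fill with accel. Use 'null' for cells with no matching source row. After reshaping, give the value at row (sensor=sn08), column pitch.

No long-format row has sensor=sn08 and axis=pitch, so the cell is null.

null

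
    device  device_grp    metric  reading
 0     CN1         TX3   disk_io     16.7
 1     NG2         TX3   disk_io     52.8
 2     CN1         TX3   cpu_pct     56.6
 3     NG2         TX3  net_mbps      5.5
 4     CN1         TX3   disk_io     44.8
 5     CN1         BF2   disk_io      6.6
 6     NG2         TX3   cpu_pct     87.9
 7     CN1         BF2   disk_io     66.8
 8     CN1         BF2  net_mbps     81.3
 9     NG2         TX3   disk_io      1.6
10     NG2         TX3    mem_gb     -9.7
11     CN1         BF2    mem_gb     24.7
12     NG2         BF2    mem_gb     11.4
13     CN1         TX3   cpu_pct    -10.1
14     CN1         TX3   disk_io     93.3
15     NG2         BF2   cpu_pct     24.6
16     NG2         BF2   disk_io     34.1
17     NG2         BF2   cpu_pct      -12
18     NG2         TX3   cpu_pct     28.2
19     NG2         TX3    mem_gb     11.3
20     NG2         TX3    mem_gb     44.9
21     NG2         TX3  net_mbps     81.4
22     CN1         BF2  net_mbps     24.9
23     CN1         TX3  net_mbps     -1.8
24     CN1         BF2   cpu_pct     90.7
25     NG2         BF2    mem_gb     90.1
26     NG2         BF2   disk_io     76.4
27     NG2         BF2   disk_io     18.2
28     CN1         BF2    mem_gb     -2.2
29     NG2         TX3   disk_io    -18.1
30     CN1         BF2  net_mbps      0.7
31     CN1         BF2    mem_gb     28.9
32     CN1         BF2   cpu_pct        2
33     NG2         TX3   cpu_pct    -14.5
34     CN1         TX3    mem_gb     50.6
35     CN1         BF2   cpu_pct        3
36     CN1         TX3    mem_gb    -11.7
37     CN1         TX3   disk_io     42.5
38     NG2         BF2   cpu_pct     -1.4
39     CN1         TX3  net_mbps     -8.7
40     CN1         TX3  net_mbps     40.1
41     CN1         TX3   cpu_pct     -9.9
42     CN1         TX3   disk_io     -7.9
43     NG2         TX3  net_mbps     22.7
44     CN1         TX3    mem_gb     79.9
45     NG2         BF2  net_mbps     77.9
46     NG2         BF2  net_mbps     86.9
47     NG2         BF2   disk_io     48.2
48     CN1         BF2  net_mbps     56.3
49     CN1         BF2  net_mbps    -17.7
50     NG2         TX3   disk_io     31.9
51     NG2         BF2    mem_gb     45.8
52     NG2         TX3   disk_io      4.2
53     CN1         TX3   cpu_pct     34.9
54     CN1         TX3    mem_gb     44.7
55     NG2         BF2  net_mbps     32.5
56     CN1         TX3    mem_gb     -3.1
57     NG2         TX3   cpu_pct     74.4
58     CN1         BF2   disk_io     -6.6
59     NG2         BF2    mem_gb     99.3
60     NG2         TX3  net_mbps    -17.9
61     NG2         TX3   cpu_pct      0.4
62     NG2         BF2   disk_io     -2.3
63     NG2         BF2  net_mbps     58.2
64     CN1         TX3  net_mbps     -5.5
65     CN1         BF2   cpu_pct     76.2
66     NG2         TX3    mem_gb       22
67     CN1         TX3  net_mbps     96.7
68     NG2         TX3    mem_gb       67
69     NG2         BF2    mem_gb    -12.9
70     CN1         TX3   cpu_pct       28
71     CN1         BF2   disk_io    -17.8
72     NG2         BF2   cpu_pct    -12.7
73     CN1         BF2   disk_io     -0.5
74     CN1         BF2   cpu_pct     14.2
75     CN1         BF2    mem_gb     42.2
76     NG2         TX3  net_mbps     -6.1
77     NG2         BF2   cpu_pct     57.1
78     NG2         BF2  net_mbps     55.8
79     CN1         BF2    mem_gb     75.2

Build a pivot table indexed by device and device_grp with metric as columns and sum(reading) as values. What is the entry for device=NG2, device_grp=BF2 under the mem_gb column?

Rows with device=NG2, device_grp=BF2 and metric=mem_gb: reading values are 11.4, 90.1, 45.8, 99.3, -12.9.
11.4 + 90.1 + 45.8 + 99.3 + -12.9 = 233.7.

233.7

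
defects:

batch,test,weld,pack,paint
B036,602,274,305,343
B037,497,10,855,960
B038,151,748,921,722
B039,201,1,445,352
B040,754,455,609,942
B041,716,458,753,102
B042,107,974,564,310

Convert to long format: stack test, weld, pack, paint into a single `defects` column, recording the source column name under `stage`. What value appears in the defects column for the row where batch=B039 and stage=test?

201

Unpivoting turns each (batch, wide-column) pair into one long row.
The wide cell at row B039, column test holds 201, so the long row (B039, test) has defects=201.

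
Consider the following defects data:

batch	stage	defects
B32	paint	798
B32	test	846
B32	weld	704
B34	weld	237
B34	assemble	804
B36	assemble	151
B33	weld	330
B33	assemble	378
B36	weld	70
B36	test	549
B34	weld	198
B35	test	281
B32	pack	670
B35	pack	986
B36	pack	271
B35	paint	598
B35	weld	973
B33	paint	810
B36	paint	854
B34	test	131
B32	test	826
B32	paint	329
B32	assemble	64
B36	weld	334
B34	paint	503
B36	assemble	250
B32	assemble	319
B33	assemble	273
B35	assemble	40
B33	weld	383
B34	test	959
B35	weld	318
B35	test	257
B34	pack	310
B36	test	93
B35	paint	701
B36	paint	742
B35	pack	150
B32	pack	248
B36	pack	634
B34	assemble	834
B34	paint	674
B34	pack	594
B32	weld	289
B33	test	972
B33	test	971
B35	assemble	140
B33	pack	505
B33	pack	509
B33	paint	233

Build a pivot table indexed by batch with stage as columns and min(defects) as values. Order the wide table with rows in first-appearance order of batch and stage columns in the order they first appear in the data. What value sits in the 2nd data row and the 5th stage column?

310

With rows in first-appearance order of batch, row 2 is batch=B34. stage columns in first-appearance order: paint, test, weld, assemble, pack; column 5 is pack.
Long rows with batch=B34, stage=pack: min(310, 594) = 310.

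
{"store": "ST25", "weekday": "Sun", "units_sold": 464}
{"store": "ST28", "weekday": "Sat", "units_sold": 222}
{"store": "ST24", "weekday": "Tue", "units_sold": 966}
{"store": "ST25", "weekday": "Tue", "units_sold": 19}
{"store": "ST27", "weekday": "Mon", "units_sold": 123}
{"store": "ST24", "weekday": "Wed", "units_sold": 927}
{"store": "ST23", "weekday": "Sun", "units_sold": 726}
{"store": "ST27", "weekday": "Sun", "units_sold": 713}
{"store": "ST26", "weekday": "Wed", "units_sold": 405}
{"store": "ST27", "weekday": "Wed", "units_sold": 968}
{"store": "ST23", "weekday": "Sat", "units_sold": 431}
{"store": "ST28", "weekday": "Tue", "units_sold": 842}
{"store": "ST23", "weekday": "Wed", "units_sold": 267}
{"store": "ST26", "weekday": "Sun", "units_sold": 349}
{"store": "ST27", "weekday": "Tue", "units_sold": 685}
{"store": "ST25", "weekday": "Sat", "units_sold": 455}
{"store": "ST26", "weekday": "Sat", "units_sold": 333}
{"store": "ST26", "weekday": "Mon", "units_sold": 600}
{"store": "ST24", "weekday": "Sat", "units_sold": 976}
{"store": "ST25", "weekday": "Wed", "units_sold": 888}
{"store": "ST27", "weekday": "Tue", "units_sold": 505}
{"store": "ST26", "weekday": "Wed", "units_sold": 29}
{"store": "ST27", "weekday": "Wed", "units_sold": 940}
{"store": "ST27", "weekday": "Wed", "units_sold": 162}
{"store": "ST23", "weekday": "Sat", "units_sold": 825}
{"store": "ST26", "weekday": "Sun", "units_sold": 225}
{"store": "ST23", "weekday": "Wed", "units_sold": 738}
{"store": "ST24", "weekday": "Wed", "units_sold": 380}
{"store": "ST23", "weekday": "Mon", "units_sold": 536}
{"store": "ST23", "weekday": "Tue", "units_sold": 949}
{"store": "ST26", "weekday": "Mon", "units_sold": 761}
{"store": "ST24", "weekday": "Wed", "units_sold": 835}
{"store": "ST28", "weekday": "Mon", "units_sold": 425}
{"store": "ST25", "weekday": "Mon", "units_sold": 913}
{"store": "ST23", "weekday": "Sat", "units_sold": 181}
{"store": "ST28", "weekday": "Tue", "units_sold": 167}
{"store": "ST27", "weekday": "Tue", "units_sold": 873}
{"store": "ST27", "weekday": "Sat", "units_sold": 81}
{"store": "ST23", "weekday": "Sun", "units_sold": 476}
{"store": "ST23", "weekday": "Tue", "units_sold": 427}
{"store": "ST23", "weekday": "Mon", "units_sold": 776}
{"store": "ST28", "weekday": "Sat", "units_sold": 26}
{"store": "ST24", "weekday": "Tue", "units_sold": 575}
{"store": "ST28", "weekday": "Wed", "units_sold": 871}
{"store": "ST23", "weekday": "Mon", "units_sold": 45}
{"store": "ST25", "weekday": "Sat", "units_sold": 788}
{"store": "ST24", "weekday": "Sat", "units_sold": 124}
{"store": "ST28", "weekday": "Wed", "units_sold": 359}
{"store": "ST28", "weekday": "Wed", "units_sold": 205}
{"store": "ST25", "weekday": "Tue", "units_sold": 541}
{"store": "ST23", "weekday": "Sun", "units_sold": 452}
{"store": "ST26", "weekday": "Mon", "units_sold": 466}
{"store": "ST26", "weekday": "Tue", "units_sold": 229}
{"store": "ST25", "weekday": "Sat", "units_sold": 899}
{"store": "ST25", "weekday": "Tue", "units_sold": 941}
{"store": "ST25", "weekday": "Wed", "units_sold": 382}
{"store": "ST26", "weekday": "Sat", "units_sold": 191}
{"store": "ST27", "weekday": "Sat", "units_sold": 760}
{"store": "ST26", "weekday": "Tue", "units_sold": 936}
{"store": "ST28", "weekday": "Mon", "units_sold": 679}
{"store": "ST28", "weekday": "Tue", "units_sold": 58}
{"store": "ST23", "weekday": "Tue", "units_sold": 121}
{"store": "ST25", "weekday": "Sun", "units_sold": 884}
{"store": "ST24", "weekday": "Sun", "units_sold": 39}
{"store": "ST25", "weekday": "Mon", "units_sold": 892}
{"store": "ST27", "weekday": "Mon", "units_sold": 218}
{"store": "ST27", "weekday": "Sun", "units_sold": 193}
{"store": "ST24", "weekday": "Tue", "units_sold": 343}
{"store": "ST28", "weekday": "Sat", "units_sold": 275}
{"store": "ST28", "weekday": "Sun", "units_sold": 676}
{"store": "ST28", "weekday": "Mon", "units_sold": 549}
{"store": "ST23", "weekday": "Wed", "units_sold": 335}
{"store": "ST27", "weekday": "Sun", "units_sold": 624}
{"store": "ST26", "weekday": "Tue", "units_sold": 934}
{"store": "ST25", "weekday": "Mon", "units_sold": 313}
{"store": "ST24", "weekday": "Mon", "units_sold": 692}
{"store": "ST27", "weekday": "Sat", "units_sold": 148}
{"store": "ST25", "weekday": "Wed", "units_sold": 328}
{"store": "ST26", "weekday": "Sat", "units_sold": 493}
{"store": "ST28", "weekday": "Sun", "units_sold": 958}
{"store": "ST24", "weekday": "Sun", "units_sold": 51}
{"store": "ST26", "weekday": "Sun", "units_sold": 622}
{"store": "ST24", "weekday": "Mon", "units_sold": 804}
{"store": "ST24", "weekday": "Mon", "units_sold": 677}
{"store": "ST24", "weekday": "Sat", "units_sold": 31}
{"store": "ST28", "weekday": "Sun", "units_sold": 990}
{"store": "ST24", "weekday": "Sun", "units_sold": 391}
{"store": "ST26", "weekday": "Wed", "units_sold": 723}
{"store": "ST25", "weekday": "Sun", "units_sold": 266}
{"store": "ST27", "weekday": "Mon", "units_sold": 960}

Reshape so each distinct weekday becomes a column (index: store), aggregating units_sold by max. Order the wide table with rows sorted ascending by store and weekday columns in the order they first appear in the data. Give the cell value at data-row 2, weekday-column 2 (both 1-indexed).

With rows sorted ascending by store, row 2 is store=ST24. weekday columns in first-appearance order: Sun, Sat, Tue, Mon, Wed; column 2 is Sat.
Long rows with store=ST24, weekday=Sat: max(976, 124, 31) = 976.

976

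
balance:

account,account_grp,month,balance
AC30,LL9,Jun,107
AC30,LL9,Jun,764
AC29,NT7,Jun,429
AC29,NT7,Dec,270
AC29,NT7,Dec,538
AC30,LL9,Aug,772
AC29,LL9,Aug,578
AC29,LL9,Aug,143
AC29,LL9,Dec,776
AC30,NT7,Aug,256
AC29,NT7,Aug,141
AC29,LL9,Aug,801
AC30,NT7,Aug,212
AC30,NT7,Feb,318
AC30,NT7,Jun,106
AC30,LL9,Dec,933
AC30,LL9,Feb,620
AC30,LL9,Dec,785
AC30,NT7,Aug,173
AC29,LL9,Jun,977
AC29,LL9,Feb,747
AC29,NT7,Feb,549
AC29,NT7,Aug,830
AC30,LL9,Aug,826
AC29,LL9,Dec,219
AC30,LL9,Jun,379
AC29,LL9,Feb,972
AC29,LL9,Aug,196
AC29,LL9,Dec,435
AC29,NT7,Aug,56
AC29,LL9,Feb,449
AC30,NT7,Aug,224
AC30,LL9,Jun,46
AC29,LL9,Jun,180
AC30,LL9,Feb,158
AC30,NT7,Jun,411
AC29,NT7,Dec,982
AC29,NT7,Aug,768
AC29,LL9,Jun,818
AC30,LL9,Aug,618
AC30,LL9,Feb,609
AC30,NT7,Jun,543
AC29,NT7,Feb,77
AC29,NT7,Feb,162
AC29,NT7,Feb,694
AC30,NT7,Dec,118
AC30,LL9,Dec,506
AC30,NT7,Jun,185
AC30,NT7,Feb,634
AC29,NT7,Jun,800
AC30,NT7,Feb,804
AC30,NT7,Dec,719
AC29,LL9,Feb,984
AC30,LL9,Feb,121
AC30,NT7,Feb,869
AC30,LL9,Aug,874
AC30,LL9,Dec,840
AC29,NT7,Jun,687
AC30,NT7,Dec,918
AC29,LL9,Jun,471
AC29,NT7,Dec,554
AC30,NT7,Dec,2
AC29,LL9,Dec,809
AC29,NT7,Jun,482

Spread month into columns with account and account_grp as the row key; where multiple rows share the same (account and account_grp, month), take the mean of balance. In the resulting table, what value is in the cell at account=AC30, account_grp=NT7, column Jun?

Rows with account=AC30, account_grp=NT7 and month=Jun: balance values are 106, 411, 543, 185.
(106 + 411 + 543 + 185) / 4 = 311.25.

311.25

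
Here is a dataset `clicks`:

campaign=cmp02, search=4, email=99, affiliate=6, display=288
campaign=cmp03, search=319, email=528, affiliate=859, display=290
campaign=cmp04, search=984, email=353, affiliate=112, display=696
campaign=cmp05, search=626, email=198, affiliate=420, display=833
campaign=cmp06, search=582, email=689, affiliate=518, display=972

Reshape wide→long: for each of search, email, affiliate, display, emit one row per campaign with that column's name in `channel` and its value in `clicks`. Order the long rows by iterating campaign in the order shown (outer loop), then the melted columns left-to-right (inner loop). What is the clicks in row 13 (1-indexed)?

626

20 rows total (5 × 4). Row 13: index ⌊(13-1)/4⌋ = 3 into campaign → cmp05; (13-1) mod 4 = 0 into the melted columns → search.
So row 13 is (cmp05, search, 626); clicks = 626.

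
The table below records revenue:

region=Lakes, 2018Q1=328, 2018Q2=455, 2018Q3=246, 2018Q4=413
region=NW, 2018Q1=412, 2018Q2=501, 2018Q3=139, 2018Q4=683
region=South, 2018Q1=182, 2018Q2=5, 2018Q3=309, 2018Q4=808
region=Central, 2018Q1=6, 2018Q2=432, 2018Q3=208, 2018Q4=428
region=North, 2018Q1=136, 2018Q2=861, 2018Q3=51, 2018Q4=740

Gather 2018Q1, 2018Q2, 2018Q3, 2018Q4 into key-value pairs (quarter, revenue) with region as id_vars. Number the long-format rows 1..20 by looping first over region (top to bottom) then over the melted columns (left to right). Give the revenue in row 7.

139

20 rows total (5 × 4). Row 7: index ⌊(7-1)/4⌋ = 1 into region → NW; (7-1) mod 4 = 2 into the melted columns → 2018Q3.
So row 7 is (NW, 2018Q3, 139); revenue = 139.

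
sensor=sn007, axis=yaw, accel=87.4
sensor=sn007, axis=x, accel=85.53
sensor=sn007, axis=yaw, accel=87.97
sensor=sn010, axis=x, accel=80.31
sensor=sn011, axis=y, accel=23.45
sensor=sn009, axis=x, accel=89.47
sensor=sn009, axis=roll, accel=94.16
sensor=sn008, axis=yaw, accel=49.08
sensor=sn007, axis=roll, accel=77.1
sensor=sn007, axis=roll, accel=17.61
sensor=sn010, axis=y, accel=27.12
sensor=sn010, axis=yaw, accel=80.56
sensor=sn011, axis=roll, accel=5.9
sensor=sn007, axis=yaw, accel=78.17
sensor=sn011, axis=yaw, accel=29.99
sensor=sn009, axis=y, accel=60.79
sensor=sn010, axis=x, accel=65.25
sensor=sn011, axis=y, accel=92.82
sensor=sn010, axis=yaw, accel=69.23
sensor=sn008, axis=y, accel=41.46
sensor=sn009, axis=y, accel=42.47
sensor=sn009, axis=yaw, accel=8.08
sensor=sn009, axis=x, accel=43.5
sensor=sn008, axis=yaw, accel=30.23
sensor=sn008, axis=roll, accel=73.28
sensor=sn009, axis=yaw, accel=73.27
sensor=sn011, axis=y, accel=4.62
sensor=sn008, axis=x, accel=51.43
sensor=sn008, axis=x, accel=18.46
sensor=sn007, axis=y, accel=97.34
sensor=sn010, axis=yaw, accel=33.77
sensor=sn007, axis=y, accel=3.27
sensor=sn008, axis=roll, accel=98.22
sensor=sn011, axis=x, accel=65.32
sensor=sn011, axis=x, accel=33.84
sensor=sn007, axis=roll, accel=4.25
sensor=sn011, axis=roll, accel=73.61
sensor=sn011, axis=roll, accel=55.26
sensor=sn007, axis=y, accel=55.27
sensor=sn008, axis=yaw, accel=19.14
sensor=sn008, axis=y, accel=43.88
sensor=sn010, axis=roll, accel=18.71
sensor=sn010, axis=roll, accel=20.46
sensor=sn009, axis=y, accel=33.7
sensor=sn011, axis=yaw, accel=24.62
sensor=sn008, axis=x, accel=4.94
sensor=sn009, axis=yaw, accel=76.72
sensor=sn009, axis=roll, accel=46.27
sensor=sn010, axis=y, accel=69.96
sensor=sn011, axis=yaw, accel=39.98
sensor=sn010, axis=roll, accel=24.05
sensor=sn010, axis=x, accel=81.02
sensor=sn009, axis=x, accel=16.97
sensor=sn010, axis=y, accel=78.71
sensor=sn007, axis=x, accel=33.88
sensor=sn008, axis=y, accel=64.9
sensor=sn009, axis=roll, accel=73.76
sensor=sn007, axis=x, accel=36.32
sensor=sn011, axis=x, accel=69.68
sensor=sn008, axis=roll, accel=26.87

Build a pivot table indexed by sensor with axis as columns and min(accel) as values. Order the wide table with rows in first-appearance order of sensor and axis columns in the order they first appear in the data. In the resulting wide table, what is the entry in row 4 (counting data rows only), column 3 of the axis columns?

With rows in first-appearance order of sensor, row 4 is sensor=sn009. axis columns in first-appearance order: yaw, x, y, roll; column 3 is y.
Long rows with sensor=sn009, axis=y: min(60.79, 42.47, 33.7) = 33.7.

33.7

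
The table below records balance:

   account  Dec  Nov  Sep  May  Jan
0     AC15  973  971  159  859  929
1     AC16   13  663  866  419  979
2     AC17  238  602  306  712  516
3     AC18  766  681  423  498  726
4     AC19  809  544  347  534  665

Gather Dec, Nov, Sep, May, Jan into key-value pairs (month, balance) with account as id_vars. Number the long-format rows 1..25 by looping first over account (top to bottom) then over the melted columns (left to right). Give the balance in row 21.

25 rows total (5 × 5). Row 21: index ⌊(21-1)/5⌋ = 4 into account → AC19; (21-1) mod 5 = 0 into the melted columns → Dec.
So row 21 is (AC19, Dec, 809); balance = 809.

809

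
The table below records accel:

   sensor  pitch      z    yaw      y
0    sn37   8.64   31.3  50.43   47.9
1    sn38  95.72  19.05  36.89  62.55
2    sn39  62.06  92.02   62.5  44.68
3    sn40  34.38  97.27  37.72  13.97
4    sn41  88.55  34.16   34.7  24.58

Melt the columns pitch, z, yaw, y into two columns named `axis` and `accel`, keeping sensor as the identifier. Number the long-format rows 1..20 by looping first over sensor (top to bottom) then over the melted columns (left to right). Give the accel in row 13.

20 rows total (5 × 4). Row 13: index ⌊(13-1)/4⌋ = 3 into sensor → sn40; (13-1) mod 4 = 0 into the melted columns → pitch.
So row 13 is (sn40, pitch, 34.38); accel = 34.38.

34.38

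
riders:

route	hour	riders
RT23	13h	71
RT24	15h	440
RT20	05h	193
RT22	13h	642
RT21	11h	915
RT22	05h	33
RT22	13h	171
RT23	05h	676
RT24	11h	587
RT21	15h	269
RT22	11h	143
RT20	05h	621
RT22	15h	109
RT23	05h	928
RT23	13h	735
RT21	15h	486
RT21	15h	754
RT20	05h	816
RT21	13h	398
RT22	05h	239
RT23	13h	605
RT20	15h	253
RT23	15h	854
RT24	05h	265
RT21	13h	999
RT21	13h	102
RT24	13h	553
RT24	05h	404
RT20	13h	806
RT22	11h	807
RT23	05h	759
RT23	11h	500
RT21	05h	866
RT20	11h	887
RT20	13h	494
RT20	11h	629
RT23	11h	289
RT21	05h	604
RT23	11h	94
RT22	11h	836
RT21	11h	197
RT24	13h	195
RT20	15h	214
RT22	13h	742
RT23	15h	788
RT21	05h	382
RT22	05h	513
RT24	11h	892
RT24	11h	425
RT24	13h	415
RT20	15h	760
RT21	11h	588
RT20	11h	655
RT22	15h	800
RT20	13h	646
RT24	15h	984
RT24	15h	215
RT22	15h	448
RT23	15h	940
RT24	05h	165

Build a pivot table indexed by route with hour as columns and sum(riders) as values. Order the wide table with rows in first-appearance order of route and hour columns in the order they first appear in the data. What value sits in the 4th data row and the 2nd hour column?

With rows in first-appearance order of route, row 4 is route=RT22. hour columns in first-appearance order: 13h, 15h, 05h, 11h; column 2 is 15h.
Long rows with route=RT22, hour=15h: 109 + 800 + 448 = 1357.

1357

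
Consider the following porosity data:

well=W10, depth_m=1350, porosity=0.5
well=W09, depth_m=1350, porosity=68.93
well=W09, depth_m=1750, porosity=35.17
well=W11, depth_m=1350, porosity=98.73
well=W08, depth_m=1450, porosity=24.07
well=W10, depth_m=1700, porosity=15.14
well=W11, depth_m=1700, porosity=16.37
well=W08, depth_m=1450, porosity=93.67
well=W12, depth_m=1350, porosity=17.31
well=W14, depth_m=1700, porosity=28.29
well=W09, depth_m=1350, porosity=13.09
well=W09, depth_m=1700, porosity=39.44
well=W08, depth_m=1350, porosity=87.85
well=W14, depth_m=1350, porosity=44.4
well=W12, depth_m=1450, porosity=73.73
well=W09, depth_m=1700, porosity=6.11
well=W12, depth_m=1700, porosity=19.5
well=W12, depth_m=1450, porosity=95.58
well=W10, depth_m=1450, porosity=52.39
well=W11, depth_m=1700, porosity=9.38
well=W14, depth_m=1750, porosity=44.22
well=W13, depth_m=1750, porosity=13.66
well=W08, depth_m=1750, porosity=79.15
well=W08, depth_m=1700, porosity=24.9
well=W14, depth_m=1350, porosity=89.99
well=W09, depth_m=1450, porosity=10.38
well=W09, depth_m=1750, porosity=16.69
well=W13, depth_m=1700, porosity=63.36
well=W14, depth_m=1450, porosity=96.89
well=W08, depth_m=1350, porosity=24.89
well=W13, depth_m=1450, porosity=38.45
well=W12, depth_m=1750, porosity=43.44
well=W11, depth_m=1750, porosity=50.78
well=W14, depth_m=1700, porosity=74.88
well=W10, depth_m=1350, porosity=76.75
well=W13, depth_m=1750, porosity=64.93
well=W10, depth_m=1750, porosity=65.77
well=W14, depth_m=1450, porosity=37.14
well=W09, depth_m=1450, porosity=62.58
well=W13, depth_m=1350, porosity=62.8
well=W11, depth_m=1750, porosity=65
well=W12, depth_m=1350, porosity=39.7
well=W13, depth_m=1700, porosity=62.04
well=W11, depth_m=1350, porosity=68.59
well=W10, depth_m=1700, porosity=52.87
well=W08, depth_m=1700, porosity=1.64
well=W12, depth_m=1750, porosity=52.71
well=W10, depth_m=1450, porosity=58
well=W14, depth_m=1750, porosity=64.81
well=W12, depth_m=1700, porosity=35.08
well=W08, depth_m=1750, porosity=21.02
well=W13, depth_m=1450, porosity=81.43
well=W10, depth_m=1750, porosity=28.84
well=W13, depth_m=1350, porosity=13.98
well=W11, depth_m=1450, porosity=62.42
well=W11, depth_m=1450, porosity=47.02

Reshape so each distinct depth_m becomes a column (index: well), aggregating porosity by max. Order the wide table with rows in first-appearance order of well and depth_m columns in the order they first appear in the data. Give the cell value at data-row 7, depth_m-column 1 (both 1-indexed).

With rows in first-appearance order of well, row 7 is well=W13. depth_m columns in first-appearance order: 1350, 1750, 1450, 1700; column 1 is 1350.
Long rows with well=W13, depth_m=1350: max(62.8, 13.98) = 62.8.

62.8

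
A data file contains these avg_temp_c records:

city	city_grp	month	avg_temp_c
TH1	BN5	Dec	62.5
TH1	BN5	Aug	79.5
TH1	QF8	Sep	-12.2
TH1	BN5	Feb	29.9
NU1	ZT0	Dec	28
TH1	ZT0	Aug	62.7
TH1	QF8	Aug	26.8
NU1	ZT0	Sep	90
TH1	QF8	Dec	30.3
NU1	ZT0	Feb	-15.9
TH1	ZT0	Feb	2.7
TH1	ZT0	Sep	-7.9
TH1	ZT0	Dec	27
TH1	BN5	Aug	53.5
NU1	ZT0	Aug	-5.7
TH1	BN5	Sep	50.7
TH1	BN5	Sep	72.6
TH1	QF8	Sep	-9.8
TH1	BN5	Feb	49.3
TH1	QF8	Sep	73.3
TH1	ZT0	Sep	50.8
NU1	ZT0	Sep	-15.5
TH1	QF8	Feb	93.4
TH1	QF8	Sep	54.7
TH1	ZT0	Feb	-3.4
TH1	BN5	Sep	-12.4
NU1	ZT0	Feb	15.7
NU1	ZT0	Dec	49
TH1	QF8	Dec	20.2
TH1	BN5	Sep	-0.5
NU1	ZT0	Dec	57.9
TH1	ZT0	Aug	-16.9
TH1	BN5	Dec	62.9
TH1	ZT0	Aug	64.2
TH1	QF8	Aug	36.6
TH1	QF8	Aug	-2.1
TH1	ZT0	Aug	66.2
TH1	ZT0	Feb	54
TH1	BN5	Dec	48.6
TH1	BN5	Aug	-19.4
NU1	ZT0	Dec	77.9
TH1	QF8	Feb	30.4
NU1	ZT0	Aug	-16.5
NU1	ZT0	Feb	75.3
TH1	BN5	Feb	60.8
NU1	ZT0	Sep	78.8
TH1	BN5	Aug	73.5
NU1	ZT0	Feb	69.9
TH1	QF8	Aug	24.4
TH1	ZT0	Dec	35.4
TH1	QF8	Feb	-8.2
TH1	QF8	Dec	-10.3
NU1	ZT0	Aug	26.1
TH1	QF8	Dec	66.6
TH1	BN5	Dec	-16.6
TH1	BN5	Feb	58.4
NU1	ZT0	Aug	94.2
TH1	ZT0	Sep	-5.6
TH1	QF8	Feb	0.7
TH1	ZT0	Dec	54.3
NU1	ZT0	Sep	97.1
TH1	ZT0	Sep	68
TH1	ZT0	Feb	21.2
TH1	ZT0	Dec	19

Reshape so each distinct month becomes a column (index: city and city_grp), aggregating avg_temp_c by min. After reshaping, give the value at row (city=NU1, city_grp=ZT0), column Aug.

Rows with city=NU1, city_grp=ZT0 and month=Aug: avg_temp_c values are -5.7, -16.5, 26.1, 94.2.
min(-5.7, -16.5, 26.1, 94.2) = -16.5.

-16.5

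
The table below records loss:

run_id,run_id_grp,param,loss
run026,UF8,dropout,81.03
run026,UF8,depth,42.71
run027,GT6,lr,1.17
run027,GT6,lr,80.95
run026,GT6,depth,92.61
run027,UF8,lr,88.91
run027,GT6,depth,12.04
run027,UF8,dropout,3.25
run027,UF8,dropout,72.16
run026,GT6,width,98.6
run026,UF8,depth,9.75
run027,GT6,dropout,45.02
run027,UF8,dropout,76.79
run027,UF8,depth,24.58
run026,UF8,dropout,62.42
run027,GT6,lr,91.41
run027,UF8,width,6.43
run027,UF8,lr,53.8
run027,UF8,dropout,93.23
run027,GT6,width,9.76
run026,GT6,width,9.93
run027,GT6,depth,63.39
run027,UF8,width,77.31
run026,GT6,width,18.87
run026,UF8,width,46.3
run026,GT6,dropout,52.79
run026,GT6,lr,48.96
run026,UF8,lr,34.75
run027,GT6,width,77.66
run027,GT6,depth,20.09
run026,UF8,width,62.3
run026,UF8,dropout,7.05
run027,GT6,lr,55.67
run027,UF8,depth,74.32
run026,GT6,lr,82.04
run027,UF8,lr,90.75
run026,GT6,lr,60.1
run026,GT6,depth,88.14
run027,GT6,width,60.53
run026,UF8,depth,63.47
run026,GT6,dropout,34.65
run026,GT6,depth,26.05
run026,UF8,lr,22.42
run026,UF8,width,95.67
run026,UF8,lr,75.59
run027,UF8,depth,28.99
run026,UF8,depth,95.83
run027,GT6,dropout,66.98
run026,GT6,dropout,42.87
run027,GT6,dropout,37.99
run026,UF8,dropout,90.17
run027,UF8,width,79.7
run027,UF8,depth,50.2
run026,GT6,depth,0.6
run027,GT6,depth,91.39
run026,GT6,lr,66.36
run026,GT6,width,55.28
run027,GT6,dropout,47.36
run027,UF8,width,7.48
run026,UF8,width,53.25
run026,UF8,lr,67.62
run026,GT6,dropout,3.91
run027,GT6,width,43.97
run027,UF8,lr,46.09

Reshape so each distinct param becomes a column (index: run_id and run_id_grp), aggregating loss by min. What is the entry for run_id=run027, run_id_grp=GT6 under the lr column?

Rows with run_id=run027, run_id_grp=GT6 and param=lr: loss values are 1.17, 80.95, 91.41, 55.67.
min(1.17, 80.95, 91.41, 55.67) = 1.17.

1.17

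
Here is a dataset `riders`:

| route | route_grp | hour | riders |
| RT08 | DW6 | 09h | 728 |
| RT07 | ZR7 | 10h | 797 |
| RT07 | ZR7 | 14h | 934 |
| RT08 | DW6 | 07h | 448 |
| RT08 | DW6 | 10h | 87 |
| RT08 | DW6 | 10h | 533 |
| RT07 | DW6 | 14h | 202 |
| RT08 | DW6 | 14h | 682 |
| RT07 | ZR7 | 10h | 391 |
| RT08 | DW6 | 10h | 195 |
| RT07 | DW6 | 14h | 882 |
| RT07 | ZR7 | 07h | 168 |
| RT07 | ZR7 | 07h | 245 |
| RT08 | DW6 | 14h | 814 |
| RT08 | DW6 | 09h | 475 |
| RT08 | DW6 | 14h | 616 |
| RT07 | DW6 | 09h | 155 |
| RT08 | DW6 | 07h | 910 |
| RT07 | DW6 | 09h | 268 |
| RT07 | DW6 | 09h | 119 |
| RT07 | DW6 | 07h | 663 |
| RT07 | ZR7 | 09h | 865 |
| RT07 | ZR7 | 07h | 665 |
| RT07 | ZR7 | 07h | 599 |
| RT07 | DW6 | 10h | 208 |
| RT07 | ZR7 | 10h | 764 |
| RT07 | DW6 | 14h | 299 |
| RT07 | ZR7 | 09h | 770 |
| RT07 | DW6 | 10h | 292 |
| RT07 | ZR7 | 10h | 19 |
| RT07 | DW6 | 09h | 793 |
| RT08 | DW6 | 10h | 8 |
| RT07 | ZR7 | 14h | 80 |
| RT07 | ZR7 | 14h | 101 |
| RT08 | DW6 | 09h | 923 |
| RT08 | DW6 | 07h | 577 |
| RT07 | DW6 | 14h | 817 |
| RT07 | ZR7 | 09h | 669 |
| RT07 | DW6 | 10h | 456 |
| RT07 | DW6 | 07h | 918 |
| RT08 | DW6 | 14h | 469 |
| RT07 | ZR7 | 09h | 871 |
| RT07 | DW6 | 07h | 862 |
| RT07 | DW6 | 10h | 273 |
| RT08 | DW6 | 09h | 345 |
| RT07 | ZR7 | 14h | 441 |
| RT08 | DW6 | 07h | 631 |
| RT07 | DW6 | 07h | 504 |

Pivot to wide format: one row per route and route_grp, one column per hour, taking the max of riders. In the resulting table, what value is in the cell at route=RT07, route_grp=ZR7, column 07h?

Rows with route=RT07, route_grp=ZR7 and hour=07h: riders values are 168, 245, 665, 599.
max(168, 245, 665, 599) = 665.

665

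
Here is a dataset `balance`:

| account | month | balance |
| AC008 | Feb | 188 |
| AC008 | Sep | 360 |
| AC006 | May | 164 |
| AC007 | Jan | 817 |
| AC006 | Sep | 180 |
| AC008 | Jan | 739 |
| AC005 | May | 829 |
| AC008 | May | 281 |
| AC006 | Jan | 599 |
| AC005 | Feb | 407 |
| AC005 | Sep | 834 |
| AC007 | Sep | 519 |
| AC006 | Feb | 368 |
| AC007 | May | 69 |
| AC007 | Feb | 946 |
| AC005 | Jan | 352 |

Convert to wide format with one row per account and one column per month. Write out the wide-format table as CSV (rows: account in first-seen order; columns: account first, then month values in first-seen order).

Columns: account plus the 4 distinct month values (Feb, Sep, May, Jan).
For example, row AC008 column Feb takes balance=188 from the long row (AC008, Feb).

account,Feb,Sep,May,Jan
AC008,188,360,281,739
AC006,368,180,164,599
AC007,946,519,69,817
AC005,407,834,829,352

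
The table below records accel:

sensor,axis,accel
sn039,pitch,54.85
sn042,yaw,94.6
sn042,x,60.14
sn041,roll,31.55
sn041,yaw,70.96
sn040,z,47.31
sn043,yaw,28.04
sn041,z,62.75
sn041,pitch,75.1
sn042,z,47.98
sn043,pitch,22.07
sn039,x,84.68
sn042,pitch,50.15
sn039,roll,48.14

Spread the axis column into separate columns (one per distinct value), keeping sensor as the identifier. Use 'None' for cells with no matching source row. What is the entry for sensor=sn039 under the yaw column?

No long-format row has sensor=sn039 and axis=yaw, so the cell is None.

None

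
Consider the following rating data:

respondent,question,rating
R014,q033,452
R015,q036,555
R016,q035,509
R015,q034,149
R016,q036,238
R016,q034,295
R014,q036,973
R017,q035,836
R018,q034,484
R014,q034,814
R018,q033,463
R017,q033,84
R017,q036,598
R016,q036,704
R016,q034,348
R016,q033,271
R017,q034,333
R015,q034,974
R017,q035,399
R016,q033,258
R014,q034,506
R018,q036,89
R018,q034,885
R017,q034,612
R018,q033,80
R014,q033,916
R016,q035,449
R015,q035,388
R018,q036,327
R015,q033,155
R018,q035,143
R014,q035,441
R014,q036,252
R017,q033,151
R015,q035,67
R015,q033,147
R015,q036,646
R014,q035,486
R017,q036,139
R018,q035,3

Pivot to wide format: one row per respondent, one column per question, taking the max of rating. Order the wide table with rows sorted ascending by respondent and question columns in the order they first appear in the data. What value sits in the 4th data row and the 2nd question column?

With rows sorted ascending by respondent, row 4 is respondent=R017. question columns in first-appearance order: q033, q036, q035, q034; column 2 is q036.
Long rows with respondent=R017, question=q036: max(598, 139) = 598.

598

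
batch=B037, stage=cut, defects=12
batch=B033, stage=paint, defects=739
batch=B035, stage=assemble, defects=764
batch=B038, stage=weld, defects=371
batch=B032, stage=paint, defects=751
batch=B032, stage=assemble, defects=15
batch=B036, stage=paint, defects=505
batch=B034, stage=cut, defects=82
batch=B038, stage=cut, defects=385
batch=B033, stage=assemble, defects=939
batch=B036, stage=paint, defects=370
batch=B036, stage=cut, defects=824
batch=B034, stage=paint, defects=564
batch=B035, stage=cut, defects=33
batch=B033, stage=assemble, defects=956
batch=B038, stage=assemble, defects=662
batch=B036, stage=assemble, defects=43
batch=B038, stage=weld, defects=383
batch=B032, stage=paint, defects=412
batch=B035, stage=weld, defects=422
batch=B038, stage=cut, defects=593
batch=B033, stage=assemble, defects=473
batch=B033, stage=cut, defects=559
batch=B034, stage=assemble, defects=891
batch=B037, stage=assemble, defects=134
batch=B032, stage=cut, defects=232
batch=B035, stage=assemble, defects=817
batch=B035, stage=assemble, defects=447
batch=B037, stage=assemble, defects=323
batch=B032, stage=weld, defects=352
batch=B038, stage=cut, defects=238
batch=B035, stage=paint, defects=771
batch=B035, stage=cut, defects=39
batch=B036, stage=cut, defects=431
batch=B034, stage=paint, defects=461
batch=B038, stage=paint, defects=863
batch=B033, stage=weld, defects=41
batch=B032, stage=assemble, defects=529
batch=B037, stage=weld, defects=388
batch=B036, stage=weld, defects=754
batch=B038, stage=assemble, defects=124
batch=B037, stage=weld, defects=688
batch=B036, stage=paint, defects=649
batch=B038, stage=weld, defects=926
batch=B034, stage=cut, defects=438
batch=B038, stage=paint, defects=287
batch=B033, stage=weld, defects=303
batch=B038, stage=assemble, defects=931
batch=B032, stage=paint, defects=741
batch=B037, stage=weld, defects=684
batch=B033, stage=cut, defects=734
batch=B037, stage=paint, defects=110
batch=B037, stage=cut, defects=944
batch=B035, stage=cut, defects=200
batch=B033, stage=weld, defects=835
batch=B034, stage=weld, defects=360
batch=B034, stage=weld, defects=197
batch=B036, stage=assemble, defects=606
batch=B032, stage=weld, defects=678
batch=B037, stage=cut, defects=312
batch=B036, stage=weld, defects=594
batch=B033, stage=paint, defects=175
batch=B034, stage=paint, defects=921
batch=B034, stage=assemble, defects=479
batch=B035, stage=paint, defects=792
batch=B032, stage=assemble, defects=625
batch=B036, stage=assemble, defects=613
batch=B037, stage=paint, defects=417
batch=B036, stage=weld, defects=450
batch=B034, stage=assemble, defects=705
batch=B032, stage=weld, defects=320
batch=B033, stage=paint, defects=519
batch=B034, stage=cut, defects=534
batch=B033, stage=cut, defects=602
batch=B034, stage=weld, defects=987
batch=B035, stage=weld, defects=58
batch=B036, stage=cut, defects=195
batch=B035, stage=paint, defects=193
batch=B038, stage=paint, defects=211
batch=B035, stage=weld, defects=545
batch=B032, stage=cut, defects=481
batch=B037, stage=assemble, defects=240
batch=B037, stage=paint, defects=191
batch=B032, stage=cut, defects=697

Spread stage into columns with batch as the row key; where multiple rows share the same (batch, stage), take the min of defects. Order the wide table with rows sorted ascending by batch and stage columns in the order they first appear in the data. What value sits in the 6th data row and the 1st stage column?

12

With rows sorted ascending by batch, row 6 is batch=B037. stage columns in first-appearance order: cut, paint, assemble, weld; column 1 is cut.
Long rows with batch=B037, stage=cut: min(12, 944, 312) = 12.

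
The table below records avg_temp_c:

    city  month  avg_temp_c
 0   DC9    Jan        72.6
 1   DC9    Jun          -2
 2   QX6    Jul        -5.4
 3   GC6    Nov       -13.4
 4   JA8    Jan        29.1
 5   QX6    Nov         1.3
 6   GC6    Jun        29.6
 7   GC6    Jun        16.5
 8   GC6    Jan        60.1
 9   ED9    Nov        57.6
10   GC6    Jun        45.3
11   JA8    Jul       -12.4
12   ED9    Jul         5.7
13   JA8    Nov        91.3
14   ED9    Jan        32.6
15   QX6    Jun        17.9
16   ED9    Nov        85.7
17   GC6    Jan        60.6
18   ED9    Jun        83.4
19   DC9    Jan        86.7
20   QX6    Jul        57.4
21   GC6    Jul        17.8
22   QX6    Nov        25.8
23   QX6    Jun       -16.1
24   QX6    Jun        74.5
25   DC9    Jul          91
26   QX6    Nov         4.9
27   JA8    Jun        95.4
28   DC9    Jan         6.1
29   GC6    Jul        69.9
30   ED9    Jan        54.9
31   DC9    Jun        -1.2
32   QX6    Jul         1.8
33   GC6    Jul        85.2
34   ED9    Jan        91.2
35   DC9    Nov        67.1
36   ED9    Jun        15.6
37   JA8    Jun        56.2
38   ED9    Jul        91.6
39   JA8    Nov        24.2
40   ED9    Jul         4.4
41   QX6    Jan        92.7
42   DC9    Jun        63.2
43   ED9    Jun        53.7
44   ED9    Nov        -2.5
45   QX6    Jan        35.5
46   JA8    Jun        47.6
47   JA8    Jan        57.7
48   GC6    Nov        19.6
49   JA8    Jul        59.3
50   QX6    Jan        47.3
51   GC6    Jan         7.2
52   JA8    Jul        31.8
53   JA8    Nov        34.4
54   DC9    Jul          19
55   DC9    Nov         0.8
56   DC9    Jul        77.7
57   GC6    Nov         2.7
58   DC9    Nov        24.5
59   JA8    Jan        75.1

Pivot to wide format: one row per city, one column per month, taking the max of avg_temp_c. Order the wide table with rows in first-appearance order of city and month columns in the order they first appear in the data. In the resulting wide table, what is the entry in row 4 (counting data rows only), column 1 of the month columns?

75.1

With rows in first-appearance order of city, row 4 is city=JA8. month columns in first-appearance order: Jan, Jun, Jul, Nov; column 1 is Jan.
Long rows with city=JA8, month=Jan: max(29.1, 57.7, 75.1) = 75.1.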